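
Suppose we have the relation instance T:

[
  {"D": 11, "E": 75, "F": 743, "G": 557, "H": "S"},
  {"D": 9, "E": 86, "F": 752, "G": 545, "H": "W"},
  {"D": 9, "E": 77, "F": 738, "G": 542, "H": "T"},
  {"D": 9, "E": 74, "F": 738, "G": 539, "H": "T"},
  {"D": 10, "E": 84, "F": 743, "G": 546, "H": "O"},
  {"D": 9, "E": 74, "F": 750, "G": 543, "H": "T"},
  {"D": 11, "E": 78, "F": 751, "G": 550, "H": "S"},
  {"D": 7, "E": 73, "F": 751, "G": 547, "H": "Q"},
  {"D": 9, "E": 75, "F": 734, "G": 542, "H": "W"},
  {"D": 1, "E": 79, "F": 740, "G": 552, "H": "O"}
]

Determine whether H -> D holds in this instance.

No

H=S: 2 rows → D = 11, 11 ✓
H=W: 2 rows → D = 9, 9 ✓
H=T: 3 rows → D = 9, 9, 9 ✓
H=O: 2 rows → D takes values {10, 1} — violation
H=Q: 1 row → D = 7 ✓
Two rows agree on H but differ on D, so H -> D does not hold.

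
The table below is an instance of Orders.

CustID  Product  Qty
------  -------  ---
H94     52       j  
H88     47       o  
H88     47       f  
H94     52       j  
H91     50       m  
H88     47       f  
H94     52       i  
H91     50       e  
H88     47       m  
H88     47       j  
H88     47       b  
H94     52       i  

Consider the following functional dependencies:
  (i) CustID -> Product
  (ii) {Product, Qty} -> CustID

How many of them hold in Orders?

(i) CustID -> Product: every LHS value maps to a single RHS value — holds.
(ii) {Product, Qty} -> CustID: every LHS value maps to a single RHS value — holds.
2 of the 2 dependencies hold.

2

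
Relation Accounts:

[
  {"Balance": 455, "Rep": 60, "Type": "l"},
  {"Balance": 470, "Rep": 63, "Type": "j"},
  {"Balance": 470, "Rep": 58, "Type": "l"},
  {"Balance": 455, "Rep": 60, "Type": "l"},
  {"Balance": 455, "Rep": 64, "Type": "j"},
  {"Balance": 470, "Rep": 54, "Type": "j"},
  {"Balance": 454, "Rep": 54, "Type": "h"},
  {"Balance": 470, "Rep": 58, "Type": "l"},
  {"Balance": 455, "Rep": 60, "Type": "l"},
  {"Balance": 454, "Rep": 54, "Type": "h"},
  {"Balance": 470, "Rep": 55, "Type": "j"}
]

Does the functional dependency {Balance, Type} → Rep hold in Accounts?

No

(Balance=455, Type=l): 3 rows → Rep = 60, 60, 60 ✓
(Balance=470, Type=j): 3 rows → Rep takes values {63, 54, 55} — violation
(Balance=470, Type=l): 2 rows → Rep = 58, 58 ✓
(Balance=455, Type=j): 1 row → Rep = 64 ✓
(Balance=454, Type=h): 2 rows → Rep = 54, 54 ✓
Two rows agree on {Balance, Type} but differ on Rep, so {Balance, Type} → Rep does not hold.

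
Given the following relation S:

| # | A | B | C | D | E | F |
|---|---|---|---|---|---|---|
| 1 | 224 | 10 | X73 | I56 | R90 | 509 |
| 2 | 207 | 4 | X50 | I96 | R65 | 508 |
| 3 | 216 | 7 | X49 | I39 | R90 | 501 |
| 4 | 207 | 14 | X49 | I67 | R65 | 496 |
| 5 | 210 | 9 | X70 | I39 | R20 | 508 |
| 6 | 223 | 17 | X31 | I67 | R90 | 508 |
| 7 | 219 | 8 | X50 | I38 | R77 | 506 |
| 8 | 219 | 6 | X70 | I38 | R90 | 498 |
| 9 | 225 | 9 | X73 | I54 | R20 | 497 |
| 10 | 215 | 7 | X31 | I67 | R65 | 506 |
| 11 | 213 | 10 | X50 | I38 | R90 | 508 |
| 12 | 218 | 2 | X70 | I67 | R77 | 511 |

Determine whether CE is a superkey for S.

All 12 rows have distinct CE values, so CE → (all attributes) holds and CE is a superkey.

Yes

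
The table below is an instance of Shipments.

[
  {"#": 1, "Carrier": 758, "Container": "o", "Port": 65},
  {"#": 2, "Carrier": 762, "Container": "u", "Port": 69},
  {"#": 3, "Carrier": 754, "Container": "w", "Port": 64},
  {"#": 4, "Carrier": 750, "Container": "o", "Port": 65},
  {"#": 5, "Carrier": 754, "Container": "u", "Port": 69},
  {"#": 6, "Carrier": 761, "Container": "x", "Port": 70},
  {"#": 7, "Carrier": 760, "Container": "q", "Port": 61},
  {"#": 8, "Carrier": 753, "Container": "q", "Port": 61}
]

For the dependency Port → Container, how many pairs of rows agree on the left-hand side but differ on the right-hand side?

Port=65: all 2 rows agree on Container — 0 pairs.
Port=69: all 2 rows agree on Container — 0 pairs.
Port=61: all 2 rows agree on Container — 0 pairs.

0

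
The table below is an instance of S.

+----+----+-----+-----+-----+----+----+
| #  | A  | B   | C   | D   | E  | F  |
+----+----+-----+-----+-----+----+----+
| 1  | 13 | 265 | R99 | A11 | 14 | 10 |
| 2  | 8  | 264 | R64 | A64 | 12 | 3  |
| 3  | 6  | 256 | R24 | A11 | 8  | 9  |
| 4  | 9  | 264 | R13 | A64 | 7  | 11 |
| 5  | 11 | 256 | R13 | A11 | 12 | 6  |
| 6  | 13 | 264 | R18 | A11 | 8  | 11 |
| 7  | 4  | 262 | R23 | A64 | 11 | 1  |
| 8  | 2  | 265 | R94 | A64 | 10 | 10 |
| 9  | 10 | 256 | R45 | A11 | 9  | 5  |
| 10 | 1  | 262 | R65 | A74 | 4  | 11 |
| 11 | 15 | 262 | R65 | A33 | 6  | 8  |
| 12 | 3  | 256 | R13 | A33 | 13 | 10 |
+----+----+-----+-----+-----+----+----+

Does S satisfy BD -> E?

(B=265, D=A11): row 1 → E = 14 ✓
(B=264, D=A64): rows 2, 4 → E takes values {12, 7} — violation
(B=256, D=A11): rows 3, 5, 9 → E takes values {8, 12, 9} — violation
(B=264, D=A11): row 6 → E = 8 ✓
(B=262, D=A64): row 7 → E = 11 ✓
(B=265, D=A64): row 8 → E = 10 ✓
(B=262, D=A74): row 10 → E = 4 ✓
(B=262, D=A33): row 11 → E = 6 ✓
(B=256, D=A33): row 12 → E = 13 ✓
Two rows agree on BD but differ on E, so BD -> E does not hold.

No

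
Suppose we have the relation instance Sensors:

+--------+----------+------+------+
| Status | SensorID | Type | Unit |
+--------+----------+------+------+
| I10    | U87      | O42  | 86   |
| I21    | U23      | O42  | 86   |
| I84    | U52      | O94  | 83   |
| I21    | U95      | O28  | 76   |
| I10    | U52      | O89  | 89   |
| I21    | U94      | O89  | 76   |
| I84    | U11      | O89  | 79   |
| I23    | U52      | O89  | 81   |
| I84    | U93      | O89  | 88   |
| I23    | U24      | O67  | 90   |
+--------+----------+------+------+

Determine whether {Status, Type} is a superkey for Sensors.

Two distinct rows share (Status=I84, Type=O89), so {Status, Type} does not determine every attribute — not a superkey.

No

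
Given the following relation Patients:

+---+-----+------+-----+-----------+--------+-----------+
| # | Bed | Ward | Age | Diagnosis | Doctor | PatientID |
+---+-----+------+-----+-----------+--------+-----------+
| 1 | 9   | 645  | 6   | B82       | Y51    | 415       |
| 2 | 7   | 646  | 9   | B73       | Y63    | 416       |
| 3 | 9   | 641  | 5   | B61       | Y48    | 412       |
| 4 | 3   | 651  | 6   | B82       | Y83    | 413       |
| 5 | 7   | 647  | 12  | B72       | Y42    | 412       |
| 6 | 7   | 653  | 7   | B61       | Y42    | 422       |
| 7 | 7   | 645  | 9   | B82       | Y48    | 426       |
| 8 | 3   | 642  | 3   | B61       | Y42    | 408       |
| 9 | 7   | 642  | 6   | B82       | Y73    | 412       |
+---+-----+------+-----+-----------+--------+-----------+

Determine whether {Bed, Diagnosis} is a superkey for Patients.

Rows 7 and 9 have the same {Bed, Diagnosis} value (Bed=7, Diagnosis=B82) but are distinct tuples, so {Bed, Diagnosis} does not determine every attribute — not a superkey.

No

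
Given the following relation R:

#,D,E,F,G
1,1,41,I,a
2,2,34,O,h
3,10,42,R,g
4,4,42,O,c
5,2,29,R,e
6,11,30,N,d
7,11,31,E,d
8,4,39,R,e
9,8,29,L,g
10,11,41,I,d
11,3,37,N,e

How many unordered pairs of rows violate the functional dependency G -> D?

4

G=g: violating pairs (3,9) — 1 pair.
G=e: violating pairs (5,8), (5,11), (8,11) — 3 pairs.
G=d: all 3 rows agree on D — 0 pairs.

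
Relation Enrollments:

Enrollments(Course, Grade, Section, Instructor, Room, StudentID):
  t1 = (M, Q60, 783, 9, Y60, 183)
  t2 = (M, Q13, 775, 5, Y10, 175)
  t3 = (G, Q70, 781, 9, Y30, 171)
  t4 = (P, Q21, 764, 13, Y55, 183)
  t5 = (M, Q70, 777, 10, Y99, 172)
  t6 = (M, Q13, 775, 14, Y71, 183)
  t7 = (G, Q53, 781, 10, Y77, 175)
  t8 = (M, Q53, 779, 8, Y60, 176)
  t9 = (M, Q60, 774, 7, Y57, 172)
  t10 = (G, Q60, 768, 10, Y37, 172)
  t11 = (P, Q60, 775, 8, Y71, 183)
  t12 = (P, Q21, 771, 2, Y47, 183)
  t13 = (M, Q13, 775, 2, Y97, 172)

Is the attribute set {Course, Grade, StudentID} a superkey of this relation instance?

Rows 4 and 12 have the same {Course, Grade, StudentID} value (Course=P, Grade=Q21, StudentID=183) but are distinct tuples, so {Course, Grade, StudentID} does not determine every attribute — not a superkey.

No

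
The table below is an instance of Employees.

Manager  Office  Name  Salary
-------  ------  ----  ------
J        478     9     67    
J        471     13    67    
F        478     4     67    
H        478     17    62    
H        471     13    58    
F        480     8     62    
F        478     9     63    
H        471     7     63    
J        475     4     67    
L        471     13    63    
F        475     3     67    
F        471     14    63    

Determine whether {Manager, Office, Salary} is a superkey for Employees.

All 12 rows have distinct {Manager, Office, Salary} values, so {Manager, Office, Salary} → (all attributes) holds and {Manager, Office, Salary} is a superkey.

Yes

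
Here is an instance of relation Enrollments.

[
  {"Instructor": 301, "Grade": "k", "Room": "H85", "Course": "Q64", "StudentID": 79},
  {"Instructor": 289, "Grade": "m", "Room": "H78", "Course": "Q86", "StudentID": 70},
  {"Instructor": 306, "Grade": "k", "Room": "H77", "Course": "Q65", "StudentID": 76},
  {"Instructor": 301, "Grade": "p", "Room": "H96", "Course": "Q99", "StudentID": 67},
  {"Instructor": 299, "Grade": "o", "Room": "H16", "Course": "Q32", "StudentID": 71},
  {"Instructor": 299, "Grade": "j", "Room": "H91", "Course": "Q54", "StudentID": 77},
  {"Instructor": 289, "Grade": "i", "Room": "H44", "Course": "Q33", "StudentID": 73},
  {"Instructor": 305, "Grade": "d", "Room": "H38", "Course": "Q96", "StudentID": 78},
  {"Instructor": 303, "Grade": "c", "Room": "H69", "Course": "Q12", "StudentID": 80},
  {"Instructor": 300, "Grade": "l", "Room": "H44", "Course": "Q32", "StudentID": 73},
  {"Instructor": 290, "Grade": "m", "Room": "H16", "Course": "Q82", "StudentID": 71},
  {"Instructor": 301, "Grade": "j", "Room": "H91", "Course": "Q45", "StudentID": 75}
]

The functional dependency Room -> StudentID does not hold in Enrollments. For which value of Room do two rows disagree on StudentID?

Room=H85: 1 row → StudentID = 79 ✓
Room=H78: 1 row → StudentID = 70 ✓
Room=H77: 1 row → StudentID = 76 ✓
Room=H96: 1 row → StudentID = 67 ✓
Room=H16: 2 rows → StudentID = 71, 71 ✓
Room=H91: 2 rows → StudentID takes values {77, 75} — violation
Room=H44: 2 rows → StudentID = 73, 73 ✓
Room=H38: 1 row → StudentID = 78 ✓
Room=H69: 1 row → StudentID = 80 ✓
The only Room value with inconsistent StudentID is Room=H91.

H91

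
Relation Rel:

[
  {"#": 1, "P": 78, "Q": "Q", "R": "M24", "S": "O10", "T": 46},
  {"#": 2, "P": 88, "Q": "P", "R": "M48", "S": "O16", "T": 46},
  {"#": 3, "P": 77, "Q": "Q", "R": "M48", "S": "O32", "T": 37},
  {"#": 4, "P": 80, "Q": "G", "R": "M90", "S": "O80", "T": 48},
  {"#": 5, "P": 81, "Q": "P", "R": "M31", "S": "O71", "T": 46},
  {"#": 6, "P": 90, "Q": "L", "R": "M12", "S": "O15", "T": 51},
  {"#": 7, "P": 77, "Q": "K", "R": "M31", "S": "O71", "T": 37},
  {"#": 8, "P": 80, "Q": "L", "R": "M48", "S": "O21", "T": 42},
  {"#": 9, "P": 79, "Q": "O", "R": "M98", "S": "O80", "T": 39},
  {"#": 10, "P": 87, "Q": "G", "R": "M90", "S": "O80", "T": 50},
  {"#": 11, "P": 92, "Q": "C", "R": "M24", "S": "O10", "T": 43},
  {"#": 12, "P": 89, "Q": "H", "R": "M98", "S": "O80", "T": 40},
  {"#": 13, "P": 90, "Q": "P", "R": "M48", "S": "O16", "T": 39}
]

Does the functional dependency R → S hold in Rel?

R=M24: rows 1, 11 → S = O10, O10 ✓
R=M48: rows 2, 3, 8, 13 → S takes values {O16, O32, O21} — violation
R=M90: rows 4, 10 → S = O80, O80 ✓
R=M31: rows 5, 7 → S = O71, O71 ✓
R=M12: row 6 → S = O15 ✓
R=M98: rows 9, 12 → S = O80, O80 ✓
Two rows agree on R but differ on S, so R → S does not hold.

No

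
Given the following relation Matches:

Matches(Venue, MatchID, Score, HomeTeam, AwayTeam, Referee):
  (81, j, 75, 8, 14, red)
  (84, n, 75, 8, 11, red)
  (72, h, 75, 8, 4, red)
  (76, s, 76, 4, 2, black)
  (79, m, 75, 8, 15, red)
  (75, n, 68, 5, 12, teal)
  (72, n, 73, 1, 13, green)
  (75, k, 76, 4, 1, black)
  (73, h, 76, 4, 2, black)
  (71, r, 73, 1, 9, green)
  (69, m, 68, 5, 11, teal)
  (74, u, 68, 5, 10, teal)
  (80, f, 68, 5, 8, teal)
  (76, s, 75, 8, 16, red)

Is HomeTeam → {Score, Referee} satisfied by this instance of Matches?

Yes

HomeTeam=8: 5 rows → {Score,Referee} = (75, red), (75, red), (75, red), (75, red), (75, red) ✓
HomeTeam=4: 3 rows → {Score,Referee} = (76, black), (76, black), (76, black) ✓
HomeTeam=5: 4 rows → {Score,Referee} = (68, teal), (68, teal), (68, teal), (68, teal) ✓
HomeTeam=1: 2 rows → {Score,Referee} = (73, green), (73, green) ✓
Every HomeTeam value is associated with a single {Score, Referee} value, so HomeTeam → {Score, Referee} holds.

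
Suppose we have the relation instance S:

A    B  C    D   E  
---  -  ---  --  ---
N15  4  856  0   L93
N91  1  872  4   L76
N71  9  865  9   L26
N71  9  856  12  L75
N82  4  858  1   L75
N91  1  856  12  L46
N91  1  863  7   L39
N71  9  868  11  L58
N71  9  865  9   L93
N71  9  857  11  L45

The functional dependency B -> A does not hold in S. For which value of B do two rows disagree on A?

B=4: 2 rows → A takes values {N15, N82} — violation
B=1: 3 rows → A = N91, N91, N91 ✓
B=9: 5 rows → A = N71, N71, N71, N71, N71 ✓
The only B value with inconsistent A is B=4.

4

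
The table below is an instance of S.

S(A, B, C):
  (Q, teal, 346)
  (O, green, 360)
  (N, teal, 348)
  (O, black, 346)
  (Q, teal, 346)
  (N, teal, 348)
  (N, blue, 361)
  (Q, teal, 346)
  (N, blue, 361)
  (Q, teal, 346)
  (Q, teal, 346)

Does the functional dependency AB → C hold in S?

(A=Q, B=teal): 5 rows → C = 346, 346, 346, 346, 346 ✓
(A=O, B=green): 1 row → C = 360 ✓
(A=N, B=teal): 2 rows → C = 348, 348 ✓
(A=O, B=black): 1 row → C = 346 ✓
(A=N, B=blue): 2 rows → C = 361, 361 ✓
Every AB value is associated with a single C value, so AB → C holds.

Yes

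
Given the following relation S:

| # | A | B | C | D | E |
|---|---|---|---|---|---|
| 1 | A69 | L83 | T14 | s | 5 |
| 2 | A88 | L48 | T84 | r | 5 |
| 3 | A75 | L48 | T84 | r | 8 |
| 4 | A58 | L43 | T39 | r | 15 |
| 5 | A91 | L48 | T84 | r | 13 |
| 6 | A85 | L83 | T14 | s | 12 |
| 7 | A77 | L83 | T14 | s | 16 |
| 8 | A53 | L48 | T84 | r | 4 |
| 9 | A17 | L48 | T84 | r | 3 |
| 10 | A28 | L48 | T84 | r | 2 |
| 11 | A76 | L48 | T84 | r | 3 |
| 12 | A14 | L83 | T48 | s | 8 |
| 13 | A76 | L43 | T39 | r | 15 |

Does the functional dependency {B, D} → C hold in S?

No

(B=L83, D=s): rows 1, 6, 7, 12 → C takes values {T14, T48} — violation
(B=L48, D=r): rows 2, 3, 5, 8, 9, 10, 11 → C = T84, T84, T84, T84, T84, T84, T84 ✓
(B=L43, D=r): rows 4, 13 → C = T39, T39 ✓
Two rows agree on {B, D} but differ on C, so {B, D} → C does not hold.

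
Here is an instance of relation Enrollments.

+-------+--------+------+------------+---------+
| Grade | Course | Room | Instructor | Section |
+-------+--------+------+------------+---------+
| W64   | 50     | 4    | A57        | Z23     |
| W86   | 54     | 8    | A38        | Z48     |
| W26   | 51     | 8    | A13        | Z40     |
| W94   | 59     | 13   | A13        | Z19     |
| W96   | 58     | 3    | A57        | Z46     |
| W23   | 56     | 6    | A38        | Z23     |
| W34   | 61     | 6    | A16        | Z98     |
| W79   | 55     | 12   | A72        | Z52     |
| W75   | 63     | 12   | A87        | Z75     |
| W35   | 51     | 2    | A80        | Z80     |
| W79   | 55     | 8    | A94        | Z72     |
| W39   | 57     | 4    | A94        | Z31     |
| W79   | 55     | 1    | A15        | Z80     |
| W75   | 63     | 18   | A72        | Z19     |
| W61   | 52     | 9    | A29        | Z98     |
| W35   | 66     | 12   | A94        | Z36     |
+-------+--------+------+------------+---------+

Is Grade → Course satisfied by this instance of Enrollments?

Grade=W64: 1 row → Course = 50 ✓
Grade=W86: 1 row → Course = 54 ✓
Grade=W26: 1 row → Course = 51 ✓
Grade=W94: 1 row → Course = 59 ✓
Grade=W96: 1 row → Course = 58 ✓
Grade=W23: 1 row → Course = 56 ✓
Grade=W34: 1 row → Course = 61 ✓
Grade=W79: 3 rows → Course = 55, 55, 55 ✓
Grade=W75: 2 rows → Course = 63, 63 ✓
Grade=W35: 2 rows → Course takes values {51, 66} — violation
Grade=W39: 1 row → Course = 57 ✓
Grade=W61: 1 row → Course = 52 ✓
Two rows agree on Grade but differ on Course, so Grade → Course does not hold.

No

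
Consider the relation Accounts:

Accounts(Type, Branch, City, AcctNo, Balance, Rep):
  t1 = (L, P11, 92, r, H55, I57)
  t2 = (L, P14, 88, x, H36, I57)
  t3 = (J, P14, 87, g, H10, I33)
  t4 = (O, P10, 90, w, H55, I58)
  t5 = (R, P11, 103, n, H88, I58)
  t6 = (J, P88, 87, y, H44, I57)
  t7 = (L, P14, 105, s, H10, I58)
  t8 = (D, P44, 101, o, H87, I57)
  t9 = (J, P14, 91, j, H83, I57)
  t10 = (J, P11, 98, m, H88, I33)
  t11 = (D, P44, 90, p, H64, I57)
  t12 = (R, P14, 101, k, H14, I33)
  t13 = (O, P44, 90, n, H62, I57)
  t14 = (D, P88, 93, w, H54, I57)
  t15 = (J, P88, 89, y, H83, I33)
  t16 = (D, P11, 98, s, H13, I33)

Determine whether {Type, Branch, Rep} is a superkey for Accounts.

No

Rows 8 and 11 have the same {Type, Branch, Rep} value (Type=D, Branch=P44, Rep=I57) but are distinct tuples, so {Type, Branch, Rep} does not determine every attribute — not a superkey.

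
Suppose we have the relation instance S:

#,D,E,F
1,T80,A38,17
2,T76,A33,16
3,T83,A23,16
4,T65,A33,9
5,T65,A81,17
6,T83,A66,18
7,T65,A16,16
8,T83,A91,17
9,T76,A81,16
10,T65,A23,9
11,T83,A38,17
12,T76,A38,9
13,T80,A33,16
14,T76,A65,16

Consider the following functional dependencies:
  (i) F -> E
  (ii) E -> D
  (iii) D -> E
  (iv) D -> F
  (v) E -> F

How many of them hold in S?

(i) F -> E: F=17: rows 1, 5, 8, 11 → E takes values {A38, A81, A91} — violation; F=16: rows 2, 3, 7, 9, 13, 14 → E takes values {A33, A23, A16, A81, A65} — violation; F=9: rows 4, 10, 12 → E takes values {A33, A23, A38} — violation — fails.
(ii) E -> D: E=A38: rows 1, 11, 12 → D takes values {T80, T83, T76} — violation; E=A33: rows 2, 4, 13 → D takes values {T76, T65, T80} — violation; E=A23: rows 3, 10 → D takes values {T83, T65} — violation; E=A81: rows 5, 9 → D takes values {T65, T76} — violation — fails.
(iii) D -> E: D=T80: rows 1, 13 → E takes values {A38, A33} — violation; D=T76: rows 2, 9, 12, 14 → E takes values {A33, A81, A38, A65} — violation; D=T83: rows 3, 6, 8, 11 → E takes values {A23, A66, A91, A38} — violation; D=T65: rows 4, 5, 7, 10 → E takes values {A33, A81, A16, A23} — violation — fails.
(iv) D -> F: D=T80: rows 1, 13 → F takes values {17, 16} — violation; D=T76: rows 2, 9, 12, 14 → F takes values {16, 9} — violation; D=T83: rows 3, 6, 8, 11 → F takes values {16, 18, 17} — violation; D=T65: rows 4, 5, 7, 10 → F takes values {9, 17, 16} — violation — fails.
(v) E -> F: E=A38: rows 1, 11, 12 → F takes values {17, 9} — violation; E=A33: rows 2, 4, 13 → F takes values {16, 9} — violation; E=A23: rows 3, 10 → F takes values {16, 9} — violation; E=A81: rows 5, 9 → F takes values {17, 16} — violation — fails.
None of the 5 dependencies hold.

0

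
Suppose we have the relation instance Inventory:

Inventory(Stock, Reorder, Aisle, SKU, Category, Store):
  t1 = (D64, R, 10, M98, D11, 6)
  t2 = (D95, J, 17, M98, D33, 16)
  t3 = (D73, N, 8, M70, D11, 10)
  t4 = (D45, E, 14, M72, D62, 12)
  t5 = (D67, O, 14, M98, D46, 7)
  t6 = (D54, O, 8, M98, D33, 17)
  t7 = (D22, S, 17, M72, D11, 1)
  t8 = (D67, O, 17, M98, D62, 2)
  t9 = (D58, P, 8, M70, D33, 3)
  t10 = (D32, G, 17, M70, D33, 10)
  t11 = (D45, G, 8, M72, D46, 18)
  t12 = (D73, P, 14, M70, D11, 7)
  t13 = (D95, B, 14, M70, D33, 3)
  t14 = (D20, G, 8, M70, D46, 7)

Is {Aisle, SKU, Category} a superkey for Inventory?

All 14 rows have distinct {Aisle, SKU, Category} values, so {Aisle, SKU, Category} → (all attributes) holds and {Aisle, SKU, Category} is a superkey.

Yes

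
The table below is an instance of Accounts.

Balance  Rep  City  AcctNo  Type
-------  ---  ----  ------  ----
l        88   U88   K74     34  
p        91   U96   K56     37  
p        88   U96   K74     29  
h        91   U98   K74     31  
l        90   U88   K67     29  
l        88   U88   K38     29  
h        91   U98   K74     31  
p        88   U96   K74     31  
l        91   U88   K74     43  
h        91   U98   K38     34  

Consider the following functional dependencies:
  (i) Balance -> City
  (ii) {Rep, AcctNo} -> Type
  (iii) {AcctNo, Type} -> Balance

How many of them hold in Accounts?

(i) Balance -> City: every LHS value maps to a single RHS value — holds.
(ii) {Rep, AcctNo} -> Type: (Rep=88, AcctNo=K74): 3 rows → Type takes values {34, 29, 31} — violation; (Rep=91, AcctNo=K74): 3 rows → Type takes values {31, 43} — violation — fails.
(iii) {AcctNo, Type} -> Balance: (AcctNo=K74, Type=31): 3 rows → Balance takes values {h, p} — violation — fails.
1 of the 3 dependencies holds.

1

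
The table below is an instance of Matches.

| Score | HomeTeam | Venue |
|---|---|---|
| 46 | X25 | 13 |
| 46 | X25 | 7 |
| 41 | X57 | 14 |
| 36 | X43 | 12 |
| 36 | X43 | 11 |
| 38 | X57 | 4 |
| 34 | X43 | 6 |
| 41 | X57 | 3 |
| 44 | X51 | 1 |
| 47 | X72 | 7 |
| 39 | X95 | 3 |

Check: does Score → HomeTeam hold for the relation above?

Score=46: 2 rows → HomeTeam = X25, X25 ✓
Score=41: 2 rows → HomeTeam = X57, X57 ✓
Score=36: 2 rows → HomeTeam = X43, X43 ✓
Score=38: 1 row → HomeTeam = X57 ✓
Score=34: 1 row → HomeTeam = X43 ✓
Score=44: 1 row → HomeTeam = X51 ✓
Score=47: 1 row → HomeTeam = X72 ✓
Score=39: 1 row → HomeTeam = X95 ✓
Every Score value is associated with a single HomeTeam value, so Score → HomeTeam holds.

Yes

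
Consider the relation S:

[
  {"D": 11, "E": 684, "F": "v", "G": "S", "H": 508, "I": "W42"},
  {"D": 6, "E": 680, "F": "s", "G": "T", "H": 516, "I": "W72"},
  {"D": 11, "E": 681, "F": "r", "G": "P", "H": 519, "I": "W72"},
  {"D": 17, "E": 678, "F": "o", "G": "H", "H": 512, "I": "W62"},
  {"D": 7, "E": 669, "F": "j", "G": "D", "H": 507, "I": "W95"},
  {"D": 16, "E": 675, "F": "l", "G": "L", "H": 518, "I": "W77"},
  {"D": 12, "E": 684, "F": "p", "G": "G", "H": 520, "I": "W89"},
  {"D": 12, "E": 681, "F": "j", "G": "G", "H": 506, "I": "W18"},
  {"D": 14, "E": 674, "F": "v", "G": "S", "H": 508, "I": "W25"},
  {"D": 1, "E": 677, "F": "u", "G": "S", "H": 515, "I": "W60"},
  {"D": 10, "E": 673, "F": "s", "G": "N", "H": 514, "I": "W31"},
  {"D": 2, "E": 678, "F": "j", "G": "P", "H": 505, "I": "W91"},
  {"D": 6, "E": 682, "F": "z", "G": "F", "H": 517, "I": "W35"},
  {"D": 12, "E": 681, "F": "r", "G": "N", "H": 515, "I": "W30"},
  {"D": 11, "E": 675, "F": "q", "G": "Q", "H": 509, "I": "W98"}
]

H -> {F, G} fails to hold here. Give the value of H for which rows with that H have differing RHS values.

H=508: 2 rows → {F,G} = (v, S), (v, S) ✓
H=516: 1 row → {F,G} = (s, T) ✓
H=519: 1 row → {F,G} = (r, P) ✓
H=512: 1 row → {F,G} = (o, H) ✓
H=507: 1 row → {F,G} = (j, D) ✓
H=518: 1 row → {F,G} = (l, L) ✓
H=520: 1 row → {F,G} = (p, G) ✓
H=506: 1 row → {F,G} = (j, G) ✓
H=515: 2 rows → {F,G} takes values {(u, S), (r, N)} — violation
H=514: 1 row → {F,G} = (s, N) ✓
H=505: 1 row → {F,G} = (j, P) ✓
H=517: 1 row → {F,G} = (z, F) ✓
H=509: 1 row → {F,G} = (q, Q) ✓
The only H value with inconsistent RHS is H=515.

515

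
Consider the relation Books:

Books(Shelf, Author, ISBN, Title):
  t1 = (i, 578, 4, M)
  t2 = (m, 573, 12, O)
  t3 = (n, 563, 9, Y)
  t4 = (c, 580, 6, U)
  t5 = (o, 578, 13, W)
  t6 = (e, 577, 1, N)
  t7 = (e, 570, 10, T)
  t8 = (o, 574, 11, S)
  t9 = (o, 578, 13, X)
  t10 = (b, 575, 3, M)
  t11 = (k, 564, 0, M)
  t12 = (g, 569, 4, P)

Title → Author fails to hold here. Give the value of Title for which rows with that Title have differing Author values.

M

Title=M: rows 1, 10, 11 → Author takes values {578, 575, 564} — violation
Title=O: row 2 → Author = 573 ✓
Title=Y: row 3 → Author = 563 ✓
Title=U: row 4 → Author = 580 ✓
Title=W: row 5 → Author = 578 ✓
Title=N: row 6 → Author = 577 ✓
Title=T: row 7 → Author = 570 ✓
Title=S: row 8 → Author = 574 ✓
Title=X: row 9 → Author = 578 ✓
Title=P: row 12 → Author = 569 ✓
The only Title value with inconsistent Author is Title=M.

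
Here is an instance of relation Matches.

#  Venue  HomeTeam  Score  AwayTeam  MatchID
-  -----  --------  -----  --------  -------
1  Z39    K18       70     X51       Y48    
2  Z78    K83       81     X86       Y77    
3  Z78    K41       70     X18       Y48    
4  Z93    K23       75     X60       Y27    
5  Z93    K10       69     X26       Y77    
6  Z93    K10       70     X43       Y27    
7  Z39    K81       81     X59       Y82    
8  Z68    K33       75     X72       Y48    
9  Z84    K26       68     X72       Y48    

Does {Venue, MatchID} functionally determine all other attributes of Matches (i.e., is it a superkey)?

No

Rows 4 and 6 have the same {Venue, MatchID} value (Venue=Z93, MatchID=Y27) but are distinct tuples, so {Venue, MatchID} does not determine every attribute — not a superkey.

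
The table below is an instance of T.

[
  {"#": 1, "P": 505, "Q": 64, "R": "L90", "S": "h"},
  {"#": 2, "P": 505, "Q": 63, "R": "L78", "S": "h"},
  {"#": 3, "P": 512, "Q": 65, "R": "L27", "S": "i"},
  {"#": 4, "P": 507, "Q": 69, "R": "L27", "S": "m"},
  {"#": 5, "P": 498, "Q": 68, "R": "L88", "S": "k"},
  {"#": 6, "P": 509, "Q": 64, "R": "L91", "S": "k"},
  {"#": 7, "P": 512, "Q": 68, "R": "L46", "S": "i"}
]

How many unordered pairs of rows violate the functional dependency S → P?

1

S=h: all 2 rows agree on P — 0 pairs.
S=i: all 2 rows agree on P — 0 pairs.
S=k: violating pairs (5,6) — 1 pair.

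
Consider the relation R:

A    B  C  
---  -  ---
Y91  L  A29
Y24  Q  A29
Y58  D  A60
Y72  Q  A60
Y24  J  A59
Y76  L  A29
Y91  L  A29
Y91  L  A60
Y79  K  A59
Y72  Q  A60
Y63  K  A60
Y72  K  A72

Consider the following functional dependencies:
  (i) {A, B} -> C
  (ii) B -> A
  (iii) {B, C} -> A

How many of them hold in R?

0

(i) {A, B} -> C: (A=Y91, B=L): 3 rows → C takes values {A29, A60} — violation — fails.
(ii) B -> A: B=L: 4 rows → A takes values {Y91, Y76} — violation; B=Q: 3 rows → A takes values {Y24, Y72} — violation; B=K: 3 rows → A takes values {Y79, Y63, Y72} — violation — fails.
(iii) {B, C} -> A: (B=L, C=A29): 3 rows → A takes values {Y91, Y76} — violation — fails.
None of the 3 dependencies hold.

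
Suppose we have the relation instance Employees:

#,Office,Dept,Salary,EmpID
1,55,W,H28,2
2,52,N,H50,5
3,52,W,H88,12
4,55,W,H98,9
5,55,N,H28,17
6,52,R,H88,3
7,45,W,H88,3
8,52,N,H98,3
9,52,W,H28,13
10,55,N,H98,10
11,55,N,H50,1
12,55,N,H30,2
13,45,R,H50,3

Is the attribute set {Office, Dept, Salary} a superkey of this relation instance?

All 13 rows have distinct {Office, Dept, Salary} values, so {Office, Dept, Salary} → (all attributes) holds and {Office, Dept, Salary} is a superkey.

Yes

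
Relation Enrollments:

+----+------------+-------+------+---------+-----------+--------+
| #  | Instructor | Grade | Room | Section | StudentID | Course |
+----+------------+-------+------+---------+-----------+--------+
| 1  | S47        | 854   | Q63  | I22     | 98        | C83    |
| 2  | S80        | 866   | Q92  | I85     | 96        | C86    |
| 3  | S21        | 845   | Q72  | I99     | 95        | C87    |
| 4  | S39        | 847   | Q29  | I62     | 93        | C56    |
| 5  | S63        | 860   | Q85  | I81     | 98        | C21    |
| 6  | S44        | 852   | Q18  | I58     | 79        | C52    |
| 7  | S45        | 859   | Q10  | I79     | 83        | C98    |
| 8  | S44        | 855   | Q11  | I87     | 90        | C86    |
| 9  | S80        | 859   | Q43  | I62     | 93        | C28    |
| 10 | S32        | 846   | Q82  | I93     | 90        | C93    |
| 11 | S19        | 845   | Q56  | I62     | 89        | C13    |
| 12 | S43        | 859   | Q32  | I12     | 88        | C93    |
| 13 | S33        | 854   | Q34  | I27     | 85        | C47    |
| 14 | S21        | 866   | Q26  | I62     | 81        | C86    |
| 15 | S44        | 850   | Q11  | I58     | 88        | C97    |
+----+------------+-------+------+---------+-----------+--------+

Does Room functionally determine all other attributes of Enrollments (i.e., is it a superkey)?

No

Rows 8 and 15 have the same Room value Room=Q11 but are distinct tuples, so Room does not determine every attribute — not a superkey.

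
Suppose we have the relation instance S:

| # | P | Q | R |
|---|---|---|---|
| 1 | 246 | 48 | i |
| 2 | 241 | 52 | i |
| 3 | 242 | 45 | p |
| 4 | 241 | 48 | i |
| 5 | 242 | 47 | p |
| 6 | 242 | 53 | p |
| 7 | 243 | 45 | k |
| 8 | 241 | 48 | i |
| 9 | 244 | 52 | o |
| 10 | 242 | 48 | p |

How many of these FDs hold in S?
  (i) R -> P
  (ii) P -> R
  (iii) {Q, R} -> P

1

(i) R -> P: R=i: rows 1, 2, 4, 8 → P takes values {246, 241} — violation — fails.
(ii) P -> R: every LHS value maps to a single RHS value — holds.
(iii) {Q, R} -> P: (Q=48, R=i): rows 1, 4, 8 → P takes values {246, 241} — violation — fails.
1 of the 3 dependencies holds.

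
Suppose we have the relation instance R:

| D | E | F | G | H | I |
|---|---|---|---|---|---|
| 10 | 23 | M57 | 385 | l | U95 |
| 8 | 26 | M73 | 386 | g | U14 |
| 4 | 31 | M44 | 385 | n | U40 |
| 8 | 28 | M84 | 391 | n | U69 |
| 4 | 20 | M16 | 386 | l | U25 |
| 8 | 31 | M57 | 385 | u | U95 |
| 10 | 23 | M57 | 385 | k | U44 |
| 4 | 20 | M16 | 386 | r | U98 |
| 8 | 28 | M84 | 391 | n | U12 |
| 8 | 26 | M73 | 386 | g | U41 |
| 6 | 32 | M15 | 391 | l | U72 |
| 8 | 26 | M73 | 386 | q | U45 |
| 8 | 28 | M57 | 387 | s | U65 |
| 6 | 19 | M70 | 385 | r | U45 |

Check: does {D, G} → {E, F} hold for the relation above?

(D=10, G=385): 2 rows → {E,F} = (23, M57), (23, M57) ✓
(D=8, G=386): 3 rows → {E,F} = (26, M73), (26, M73), (26, M73) ✓
(D=4, G=385): 1 row → {E,F} = (31, M44) ✓
(D=8, G=391): 2 rows → {E,F} = (28, M84), (28, M84) ✓
(D=4, G=386): 2 rows → {E,F} = (20, M16), (20, M16) ✓
(D=8, G=385): 1 row → {E,F} = (31, M57) ✓
(D=6, G=391): 1 row → {E,F} = (32, M15) ✓
(D=8, G=387): 1 row → {E,F} = (28, M57) ✓
(D=6, G=385): 1 row → {E,F} = (19, M70) ✓
Every {D, G} value is associated with a single {E, F} value, so {D, G} → {E, F} holds.

Yes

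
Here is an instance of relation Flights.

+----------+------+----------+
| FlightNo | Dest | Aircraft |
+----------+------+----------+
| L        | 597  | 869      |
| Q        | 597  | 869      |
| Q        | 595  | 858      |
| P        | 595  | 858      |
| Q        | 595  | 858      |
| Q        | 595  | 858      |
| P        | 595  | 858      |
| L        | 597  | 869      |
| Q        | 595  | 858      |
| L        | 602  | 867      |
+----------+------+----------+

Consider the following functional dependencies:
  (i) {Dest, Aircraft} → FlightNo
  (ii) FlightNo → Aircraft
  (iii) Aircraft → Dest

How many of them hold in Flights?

1

(i) {Dest, Aircraft} → FlightNo: (Dest=597, Aircraft=869): 3 rows → FlightNo takes values {L, Q} — violation; (Dest=595, Aircraft=858): 6 rows → FlightNo takes values {Q, P} — violation — fails.
(ii) FlightNo → Aircraft: FlightNo=L: 3 rows → Aircraft takes values {869, 867} — violation; FlightNo=Q: 5 rows → Aircraft takes values {869, 858} — violation — fails.
(iii) Aircraft → Dest: every LHS value maps to a single RHS value — holds.
1 of the 3 dependencies holds.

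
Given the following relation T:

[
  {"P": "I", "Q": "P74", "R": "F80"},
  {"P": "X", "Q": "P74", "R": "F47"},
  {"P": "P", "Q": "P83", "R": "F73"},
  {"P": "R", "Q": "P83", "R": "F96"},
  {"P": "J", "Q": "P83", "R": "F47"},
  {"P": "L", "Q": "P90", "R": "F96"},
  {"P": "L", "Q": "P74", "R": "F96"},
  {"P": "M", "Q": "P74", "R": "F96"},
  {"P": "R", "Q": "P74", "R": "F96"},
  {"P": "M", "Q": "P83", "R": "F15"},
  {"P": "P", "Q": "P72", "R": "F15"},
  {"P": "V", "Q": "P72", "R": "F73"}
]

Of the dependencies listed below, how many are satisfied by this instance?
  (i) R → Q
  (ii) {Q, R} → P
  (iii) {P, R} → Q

(i) R → Q: R=F47: 2 rows → Q takes values {P74, P83} — violation; R=F73: 2 rows → Q takes values {P83, P72} — violation; R=F96: 5 rows → Q takes values {P83, P90, P74} — violation; R=F15: 2 rows → Q takes values {P83, P72} — violation — fails.
(ii) {Q, R} → P: (Q=P74, R=F96): 3 rows → P takes values {L, M, R} — violation — fails.
(iii) {P, R} → Q: (P=R, R=F96): 2 rows → Q takes values {P83, P74} — violation; (P=L, R=F96): 2 rows → Q takes values {P90, P74} — violation — fails.
None of the 3 dependencies hold.

0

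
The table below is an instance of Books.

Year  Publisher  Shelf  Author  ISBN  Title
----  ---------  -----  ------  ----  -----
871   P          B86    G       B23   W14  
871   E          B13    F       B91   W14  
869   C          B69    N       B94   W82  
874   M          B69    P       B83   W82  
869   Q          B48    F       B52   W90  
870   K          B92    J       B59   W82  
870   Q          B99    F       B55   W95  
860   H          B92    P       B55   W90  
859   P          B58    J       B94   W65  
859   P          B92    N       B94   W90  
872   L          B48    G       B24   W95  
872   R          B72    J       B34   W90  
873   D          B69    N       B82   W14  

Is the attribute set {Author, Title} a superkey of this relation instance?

All 13 rows have distinct {Author, Title} values, so {Author, Title} → (all attributes) holds and {Author, Title} is a superkey.

Yes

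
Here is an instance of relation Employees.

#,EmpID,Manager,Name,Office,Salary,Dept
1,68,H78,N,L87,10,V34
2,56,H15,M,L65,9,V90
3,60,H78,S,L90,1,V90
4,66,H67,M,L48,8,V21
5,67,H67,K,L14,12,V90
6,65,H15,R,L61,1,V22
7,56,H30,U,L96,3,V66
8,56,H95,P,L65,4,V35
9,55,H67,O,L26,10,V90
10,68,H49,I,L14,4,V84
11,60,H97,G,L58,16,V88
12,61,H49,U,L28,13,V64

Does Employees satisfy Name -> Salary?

No

Name=N: row 1 → Salary = 10 ✓
Name=M: rows 2, 4 → Salary takes values {9, 8} — violation
Name=S: row 3 → Salary = 1 ✓
Name=K: row 5 → Salary = 12 ✓
Name=R: row 6 → Salary = 1 ✓
Name=U: rows 7, 12 → Salary takes values {3, 13} — violation
Name=P: row 8 → Salary = 4 ✓
Name=O: row 9 → Salary = 10 ✓
Name=I: row 10 → Salary = 4 ✓
Name=G: row 11 → Salary = 16 ✓
Two rows agree on Name but differ on Salary, so Name -> Salary does not hold.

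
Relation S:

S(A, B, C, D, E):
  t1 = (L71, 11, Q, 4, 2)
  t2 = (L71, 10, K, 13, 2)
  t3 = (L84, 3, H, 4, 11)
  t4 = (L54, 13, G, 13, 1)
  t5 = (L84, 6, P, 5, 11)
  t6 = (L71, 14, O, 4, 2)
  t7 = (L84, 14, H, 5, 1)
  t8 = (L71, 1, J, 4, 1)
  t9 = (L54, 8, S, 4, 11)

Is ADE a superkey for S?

No

Rows 1 and 6 have the same ADE value (A=L71, D=4, E=2) but are distinct tuples, so ADE does not determine every attribute — not a superkey.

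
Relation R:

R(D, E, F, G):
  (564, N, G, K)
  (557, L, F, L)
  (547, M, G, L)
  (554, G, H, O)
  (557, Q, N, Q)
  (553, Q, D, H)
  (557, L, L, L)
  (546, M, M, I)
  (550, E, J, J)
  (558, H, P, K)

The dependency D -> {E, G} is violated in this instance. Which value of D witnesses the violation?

D=564: 1 row → {E,G} = (N, K) ✓
D=557: 3 rows → {E,G} takes values {(L, L), (Q, Q)} — violation
D=547: 1 row → {E,G} = (M, L) ✓
D=554: 1 row → {E,G} = (G, O) ✓
D=553: 1 row → {E,G} = (Q, H) ✓
D=546: 1 row → {E,G} = (M, I) ✓
D=550: 1 row → {E,G} = (E, J) ✓
D=558: 1 row → {E,G} = (H, K) ✓
The only D value with inconsistent RHS is D=557.

557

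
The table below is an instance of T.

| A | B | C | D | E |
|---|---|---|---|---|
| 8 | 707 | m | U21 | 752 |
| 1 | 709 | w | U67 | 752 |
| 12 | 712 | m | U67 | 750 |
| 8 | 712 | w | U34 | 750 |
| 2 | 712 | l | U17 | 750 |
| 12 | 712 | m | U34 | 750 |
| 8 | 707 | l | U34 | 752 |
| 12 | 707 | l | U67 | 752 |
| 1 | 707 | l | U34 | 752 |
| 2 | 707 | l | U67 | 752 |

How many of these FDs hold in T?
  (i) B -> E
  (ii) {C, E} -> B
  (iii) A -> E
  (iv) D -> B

2

(i) B -> E: every LHS value maps to a single RHS value — holds.
(ii) {C, E} -> B: every LHS value maps to a single RHS value — holds.
(iii) A -> E: A=8: 3 rows → E takes values {752, 750} — violation; A=12: 3 rows → E takes values {750, 752} — violation; A=2: 2 rows → E takes values {750, 752} — violation — fails.
(iv) D -> B: D=U67: 4 rows → B takes values {709, 712, 707} — violation; D=U34: 4 rows → B takes values {712, 707} — violation — fails.
2 of the 4 dependencies hold.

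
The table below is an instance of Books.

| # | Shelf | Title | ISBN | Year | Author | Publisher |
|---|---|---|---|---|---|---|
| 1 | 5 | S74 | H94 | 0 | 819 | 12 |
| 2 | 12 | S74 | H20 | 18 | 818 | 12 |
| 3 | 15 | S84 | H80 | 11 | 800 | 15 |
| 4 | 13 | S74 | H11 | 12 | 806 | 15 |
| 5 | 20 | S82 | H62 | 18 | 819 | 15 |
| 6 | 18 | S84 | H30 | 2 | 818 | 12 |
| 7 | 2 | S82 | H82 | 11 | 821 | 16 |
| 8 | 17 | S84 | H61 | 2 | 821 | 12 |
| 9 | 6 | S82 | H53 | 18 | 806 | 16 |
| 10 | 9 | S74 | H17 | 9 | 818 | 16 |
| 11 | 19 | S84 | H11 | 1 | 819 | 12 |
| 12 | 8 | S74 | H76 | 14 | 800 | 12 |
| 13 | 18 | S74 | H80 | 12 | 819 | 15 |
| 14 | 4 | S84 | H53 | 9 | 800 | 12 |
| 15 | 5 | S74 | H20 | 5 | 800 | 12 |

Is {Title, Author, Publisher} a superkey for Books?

Rows 12 and 15 have the same {Title, Author, Publisher} value (Title=S74, Author=800, Publisher=12) but are distinct tuples, so {Title, Author, Publisher} does not determine every attribute — not a superkey.

No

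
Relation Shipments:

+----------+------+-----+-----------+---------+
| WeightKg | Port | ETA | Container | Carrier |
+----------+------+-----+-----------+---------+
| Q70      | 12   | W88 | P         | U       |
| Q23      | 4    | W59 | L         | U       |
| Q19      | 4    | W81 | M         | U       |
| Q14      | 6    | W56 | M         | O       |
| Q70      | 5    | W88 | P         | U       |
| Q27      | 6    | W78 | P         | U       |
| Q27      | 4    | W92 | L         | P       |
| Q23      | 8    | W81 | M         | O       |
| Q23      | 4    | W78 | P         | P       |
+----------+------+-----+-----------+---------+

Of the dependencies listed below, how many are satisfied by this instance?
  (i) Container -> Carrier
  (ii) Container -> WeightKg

(i) Container -> Carrier: Container=P: 4 rows → Carrier takes values {U, P} — violation; Container=L: 2 rows → Carrier takes values {U, P} — violation; Container=M: 3 rows → Carrier takes values {U, O} — violation — fails.
(ii) Container -> WeightKg: Container=P: 4 rows → WeightKg takes values {Q70, Q27, Q23} — violation; Container=L: 2 rows → WeightKg takes values {Q23, Q27} — violation; Container=M: 3 rows → WeightKg takes values {Q19, Q14, Q23} — violation — fails.
None of the 2 dependencies hold.

0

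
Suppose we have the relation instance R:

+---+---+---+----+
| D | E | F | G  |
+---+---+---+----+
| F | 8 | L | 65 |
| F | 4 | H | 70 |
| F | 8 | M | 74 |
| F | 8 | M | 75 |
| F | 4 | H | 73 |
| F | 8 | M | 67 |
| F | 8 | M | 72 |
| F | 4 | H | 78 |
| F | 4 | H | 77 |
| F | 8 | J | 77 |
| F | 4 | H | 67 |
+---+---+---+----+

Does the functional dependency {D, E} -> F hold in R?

No

(D=F, E=8): 6 rows → F takes values {L, M, J} — violation
(D=F, E=4): 5 rows → F = H, H, H, H, H ✓
Two rows agree on {D, E} but differ on F, so {D, E} -> F does not hold.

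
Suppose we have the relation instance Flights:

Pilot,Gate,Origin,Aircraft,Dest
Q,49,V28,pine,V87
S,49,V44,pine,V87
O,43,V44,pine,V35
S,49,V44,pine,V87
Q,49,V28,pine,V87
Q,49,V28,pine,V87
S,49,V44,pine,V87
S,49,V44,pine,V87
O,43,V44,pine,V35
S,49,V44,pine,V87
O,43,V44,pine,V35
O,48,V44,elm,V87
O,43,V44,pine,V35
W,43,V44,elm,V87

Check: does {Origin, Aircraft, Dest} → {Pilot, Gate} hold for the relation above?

No

(Origin=V28, Aircraft=pine, Dest=V87): 3 rows → {Pilot,Gate} = (Q, 49), (Q, 49), (Q, 49) ✓
(Origin=V44, Aircraft=pine, Dest=V87): 5 rows → {Pilot,Gate} = (S, 49), (S, 49), (S, 49), (S, 49), (S, 49) ✓
(Origin=V44, Aircraft=pine, Dest=V35): 4 rows → {Pilot,Gate} = (O, 43), (O, 43), (O, 43), (O, 43) ✓
(Origin=V44, Aircraft=elm, Dest=V87): 2 rows → {Pilot,Gate} takes values {(O, 48), (W, 43)} — violation
Two rows agree on {Origin, Aircraft, Dest} but differ on {Pilot, Gate}, so {Origin, Aircraft, Dest} → {Pilot, Gate} does not hold.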